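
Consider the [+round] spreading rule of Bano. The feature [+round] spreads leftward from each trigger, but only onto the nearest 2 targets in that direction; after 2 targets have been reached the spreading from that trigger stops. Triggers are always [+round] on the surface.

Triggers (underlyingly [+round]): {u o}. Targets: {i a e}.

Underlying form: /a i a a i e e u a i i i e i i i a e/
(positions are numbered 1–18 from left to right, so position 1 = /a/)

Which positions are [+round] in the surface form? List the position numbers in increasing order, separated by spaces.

6 7 8

From /u/ at 8 leftward: 7 /e/ → [+round]; 6 /e/ → [+round]; bound reached.
Targets with no active source: positions 1 2 3 4 5 9 10 11 12 13 14 15 16 17 18 stay [-round].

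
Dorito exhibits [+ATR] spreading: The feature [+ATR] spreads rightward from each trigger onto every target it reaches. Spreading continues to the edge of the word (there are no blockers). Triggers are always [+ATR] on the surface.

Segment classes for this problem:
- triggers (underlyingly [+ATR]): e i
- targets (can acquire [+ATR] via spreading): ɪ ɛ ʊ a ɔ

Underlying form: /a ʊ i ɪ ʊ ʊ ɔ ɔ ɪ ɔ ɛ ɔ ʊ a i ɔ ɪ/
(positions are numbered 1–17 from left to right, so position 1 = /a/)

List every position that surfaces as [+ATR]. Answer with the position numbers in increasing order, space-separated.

From /i/ at 3 rightward: 4 /ɪ/ → [+ATR]; 5 /ʊ/ → [+ATR]; 6 /ʊ/ → [+ATR]; 7 /ɔ/ → [+ATR]; 8 /ɔ/ → [+ATR]; 9 /ɪ/ → [+ATR]; 10 /ɔ/ → [+ATR]; 11 /ɛ/ → [+ATR]; 12 /ɔ/ → [+ATR]; 13 /ʊ/ → [+ATR]; 14 /a/ → [+ATR]; 15 /i/ is itself a trigger — this domain ends here.
From /i/ at 15 rightward: 16 /ɔ/ → [+ATR]; 17 /ɪ/ → [+ATR]; word edge.
Targets with no active source: positions 1 2 stay [-ATR].

3 4 5 6 7 8 9 10 11 12 13 14 15 16 17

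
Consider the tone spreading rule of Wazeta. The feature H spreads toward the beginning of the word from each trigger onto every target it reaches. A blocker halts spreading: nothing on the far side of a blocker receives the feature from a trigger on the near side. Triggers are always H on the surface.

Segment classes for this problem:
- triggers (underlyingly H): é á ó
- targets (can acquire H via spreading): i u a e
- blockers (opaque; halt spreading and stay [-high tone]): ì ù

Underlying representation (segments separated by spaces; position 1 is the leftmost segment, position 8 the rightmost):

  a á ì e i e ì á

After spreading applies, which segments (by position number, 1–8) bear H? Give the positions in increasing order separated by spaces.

From /á/ at 2 leftward: 1 /a/ → H; word edge.
From /á/ at 8 leftward: 7 /ì/ blocks.
Targets with no active source: positions 4 5 6 stay [-high tone].

1 2 8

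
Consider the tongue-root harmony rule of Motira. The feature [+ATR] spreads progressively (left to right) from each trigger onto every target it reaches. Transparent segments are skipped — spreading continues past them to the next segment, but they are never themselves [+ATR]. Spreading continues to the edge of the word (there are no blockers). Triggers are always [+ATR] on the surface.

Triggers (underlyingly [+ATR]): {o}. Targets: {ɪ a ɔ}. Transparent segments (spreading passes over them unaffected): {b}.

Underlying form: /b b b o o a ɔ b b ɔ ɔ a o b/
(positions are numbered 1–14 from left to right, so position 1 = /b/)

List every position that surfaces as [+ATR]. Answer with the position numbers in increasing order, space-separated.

4 5 6 7 10 11 12 13

From /o/ at 4 rightward: 5 /o/ is itself a trigger — this domain ends here.
From /o/ at 5 rightward: 6 /a/ → [+ATR]; 7 /ɔ/ → [+ATR]; 8 /b/ transparent; 9 /b/ transparent; 10 /ɔ/ → [+ATR]; 11 /ɔ/ → [+ATR]; 12 /a/ → [+ATR]; 13 /o/ is itself a trigger — this domain ends here.
From /o/ at 13 rightward: 14 /b/ transparent; word edge.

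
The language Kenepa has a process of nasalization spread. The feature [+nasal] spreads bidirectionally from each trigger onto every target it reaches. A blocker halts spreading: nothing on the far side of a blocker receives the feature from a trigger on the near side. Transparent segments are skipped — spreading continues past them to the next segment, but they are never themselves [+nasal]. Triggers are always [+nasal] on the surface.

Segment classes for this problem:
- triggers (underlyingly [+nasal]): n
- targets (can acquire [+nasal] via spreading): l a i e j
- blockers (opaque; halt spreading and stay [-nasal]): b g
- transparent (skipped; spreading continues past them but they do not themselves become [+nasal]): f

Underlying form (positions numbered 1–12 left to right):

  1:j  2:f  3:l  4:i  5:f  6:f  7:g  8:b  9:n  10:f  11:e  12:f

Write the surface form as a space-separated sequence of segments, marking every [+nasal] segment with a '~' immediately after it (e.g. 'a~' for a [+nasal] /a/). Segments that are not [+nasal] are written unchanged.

j f l i f f g b n~ f e~ f

From /n/ at 9 rightward: 10 /f/ transparent; 11 /e/ → [+nasal]; 12 /f/ transparent; word edge.
From /n/ at 9 leftward: 8 /b/ blocks.
Targets with no active source: positions 1 3 4 stay [-nasal].
[+nasal] positions on the surface: 9 11.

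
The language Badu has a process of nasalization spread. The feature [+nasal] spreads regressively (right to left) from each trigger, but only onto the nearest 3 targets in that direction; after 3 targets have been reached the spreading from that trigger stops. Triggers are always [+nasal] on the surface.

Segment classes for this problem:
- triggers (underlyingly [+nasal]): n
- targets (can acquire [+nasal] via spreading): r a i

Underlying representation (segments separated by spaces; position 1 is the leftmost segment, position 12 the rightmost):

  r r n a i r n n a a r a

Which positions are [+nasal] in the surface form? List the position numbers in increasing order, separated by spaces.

From /n/ at 3 leftward: 2 /r/ → [+nasal]; 1 /r/ → [+nasal]; word edge.
From /n/ at 7 leftward: 6 /r/ → [+nasal]; 5 /i/ → [+nasal]; 4 /a/ → [+nasal]; bound reached.
From /n/ at 8 leftward: 7 /n/ is itself a trigger — this domain ends here.
Targets with no active source: positions 9 10 11 12 stay [-nasal].

1 2 3 4 5 6 7 8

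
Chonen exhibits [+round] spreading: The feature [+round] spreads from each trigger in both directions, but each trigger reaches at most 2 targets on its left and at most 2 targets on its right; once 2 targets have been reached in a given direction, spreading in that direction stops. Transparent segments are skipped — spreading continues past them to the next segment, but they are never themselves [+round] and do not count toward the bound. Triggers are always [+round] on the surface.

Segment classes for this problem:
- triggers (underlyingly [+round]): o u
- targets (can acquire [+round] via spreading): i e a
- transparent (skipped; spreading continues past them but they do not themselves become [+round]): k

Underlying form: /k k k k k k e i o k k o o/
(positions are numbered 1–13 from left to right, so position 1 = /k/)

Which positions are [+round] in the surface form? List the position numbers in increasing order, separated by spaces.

From /o/ at 9 rightward: 10 /k/ transparent; 11 /k/ transparent; 12 /o/ is itself a trigger — this domain ends here.
From /o/ at 9 leftward: 8 /i/ → [+round]; 7 /e/ → [+round]; bound reached.
From /o/ at 12 rightward: 13 /o/ is itself a trigger — this domain ends here.
From /o/ at 12 leftward: 11 /k/ transparent; 10 /k/ transparent; 9 /o/ is itself a trigger — this domain ends here.
From /o/ at 13 rightward: word edge.
From /o/ at 13 leftward: 12 /o/ is itself a trigger — this domain ends here.

7 8 9 12 13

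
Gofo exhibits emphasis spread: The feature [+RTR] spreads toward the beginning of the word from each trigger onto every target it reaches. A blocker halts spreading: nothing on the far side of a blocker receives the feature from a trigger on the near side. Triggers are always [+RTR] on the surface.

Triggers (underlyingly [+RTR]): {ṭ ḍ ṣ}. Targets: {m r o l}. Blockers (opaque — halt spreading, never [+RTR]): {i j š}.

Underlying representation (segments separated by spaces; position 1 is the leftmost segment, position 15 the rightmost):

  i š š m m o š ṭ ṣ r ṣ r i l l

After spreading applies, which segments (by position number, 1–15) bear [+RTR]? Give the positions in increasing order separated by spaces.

From /ṭ/ at 8 leftward: 7 /š/ blocks.
From /ṣ/ at 9 leftward: 8 /ṭ/ is itself a trigger — this domain ends here.
From /ṣ/ at 11 leftward: 10 /r/ → [+RTR]; 9 /ṣ/ is itself a trigger — this domain ends here.
Targets with no active source: positions 4 5 6 12 14 15 stay [-emphatic].

8 9 10 11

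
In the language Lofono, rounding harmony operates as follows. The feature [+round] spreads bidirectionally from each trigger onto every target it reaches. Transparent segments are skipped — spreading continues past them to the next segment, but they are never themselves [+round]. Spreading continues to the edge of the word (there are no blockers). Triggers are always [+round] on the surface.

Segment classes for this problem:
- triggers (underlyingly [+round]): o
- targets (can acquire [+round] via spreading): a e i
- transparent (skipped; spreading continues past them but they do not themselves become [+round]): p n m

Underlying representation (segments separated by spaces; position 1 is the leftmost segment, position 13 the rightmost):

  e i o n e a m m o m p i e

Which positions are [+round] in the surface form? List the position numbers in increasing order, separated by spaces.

From /o/ at 3 rightward: 4 /n/ transparent; 5 /e/ → [+round]; 6 /a/ → [+round]; 7 /m/ transparent; 8 /m/ transparent; 9 /o/ is itself a trigger — this domain ends here.
From /o/ at 3 leftward: 2 /i/ → [+round]; 1 /e/ → [+round]; word edge.
From /o/ at 9 rightward: 10 /m/ transparent; 11 /p/ transparent; 12 /i/ → [+round]; 13 /e/ → [+round]; word edge.
From /o/ at 9 leftward: 8 /m/ transparent; 7 /m/ transparent; 6 /a/ → [+round]; 5 /e/ → [+round]; 4 /n/ transparent; 3 /o/ is itself a trigger — this domain ends here.

1 2 3 5 6 9 12 13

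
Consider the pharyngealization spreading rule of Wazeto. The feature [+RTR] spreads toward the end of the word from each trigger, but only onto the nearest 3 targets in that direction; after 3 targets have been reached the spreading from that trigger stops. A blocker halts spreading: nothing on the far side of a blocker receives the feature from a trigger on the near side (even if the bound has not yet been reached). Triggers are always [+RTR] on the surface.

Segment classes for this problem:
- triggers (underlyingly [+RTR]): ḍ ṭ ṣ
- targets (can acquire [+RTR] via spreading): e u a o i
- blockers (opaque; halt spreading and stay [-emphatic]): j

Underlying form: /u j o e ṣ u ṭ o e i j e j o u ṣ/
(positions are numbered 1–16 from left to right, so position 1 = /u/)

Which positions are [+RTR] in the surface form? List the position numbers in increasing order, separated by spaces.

From /ṣ/ at 5 rightward: 6 /u/ → [+RTR]; 7 /ṭ/ is itself a trigger — this domain ends here.
From /ṭ/ at 7 rightward: 8 /o/ → [+RTR]; 9 /e/ → [+RTR]; 10 /i/ → [+RTR]; bound reached.
From /ṣ/ at 16 rightward: word edge.
Targets with no active source: positions 1 3 4 12 14 15 stay [-emphatic].

5 6 7 8 9 10 16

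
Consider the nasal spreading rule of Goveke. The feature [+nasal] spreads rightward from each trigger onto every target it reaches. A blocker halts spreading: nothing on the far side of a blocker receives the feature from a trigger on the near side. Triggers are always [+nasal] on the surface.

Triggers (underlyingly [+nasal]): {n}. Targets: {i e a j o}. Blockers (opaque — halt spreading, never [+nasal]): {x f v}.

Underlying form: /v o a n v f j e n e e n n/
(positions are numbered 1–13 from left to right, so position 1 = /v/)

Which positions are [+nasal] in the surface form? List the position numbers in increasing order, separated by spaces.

4 9 10 11 12 13

From /n/ at 4 rightward: 5 /v/ blocks.
From /n/ at 9 rightward: 10 /e/ → [+nasal]; 11 /e/ → [+nasal]; 12 /n/ is itself a trigger — this domain ends here.
From /n/ at 12 rightward: 13 /n/ is itself a trigger — this domain ends here.
From /n/ at 13 rightward: word edge.
Targets with no active source: positions 2 3 7 8 stay [-nasal].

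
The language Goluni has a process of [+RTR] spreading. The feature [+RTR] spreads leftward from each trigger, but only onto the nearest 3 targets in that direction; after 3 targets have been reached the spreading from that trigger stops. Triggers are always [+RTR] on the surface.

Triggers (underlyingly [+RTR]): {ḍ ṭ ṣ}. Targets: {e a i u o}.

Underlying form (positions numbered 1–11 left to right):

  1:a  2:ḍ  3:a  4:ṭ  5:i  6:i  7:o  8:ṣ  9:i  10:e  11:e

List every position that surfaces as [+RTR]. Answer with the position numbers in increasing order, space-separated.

From /ḍ/ at 2 leftward: 1 /a/ → [+RTR]; word edge.
From /ṭ/ at 4 leftward: 3 /a/ → [+RTR]; 2 /ḍ/ is itself a trigger — this domain ends here.
From /ṣ/ at 8 leftward: 7 /o/ → [+RTR]; 6 /i/ → [+RTR]; 5 /i/ → [+RTR]; bound reached.
Targets with no active source: positions 9 10 11 stay [-emphatic].

1 2 3 4 5 6 7 8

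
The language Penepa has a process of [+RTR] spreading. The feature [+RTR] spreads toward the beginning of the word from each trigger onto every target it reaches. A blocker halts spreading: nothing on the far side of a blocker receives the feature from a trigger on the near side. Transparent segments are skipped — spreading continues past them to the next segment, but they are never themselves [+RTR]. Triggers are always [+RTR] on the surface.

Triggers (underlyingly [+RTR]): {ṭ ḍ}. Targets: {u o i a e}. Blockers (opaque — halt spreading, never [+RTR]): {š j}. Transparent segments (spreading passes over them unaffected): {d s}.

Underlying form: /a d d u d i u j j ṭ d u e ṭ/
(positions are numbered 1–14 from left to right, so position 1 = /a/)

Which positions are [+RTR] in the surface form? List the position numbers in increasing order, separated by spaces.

10 12 13 14

From /ṭ/ at 10 leftward: 9 /j/ blocks.
From /ṭ/ at 14 leftward: 13 /e/ → [+RTR]; 12 /u/ → [+RTR]; 11 /d/ transparent; 10 /ṭ/ is itself a trigger — this domain ends here.
Targets with no active source: positions 1 4 6 7 stay [-emphatic].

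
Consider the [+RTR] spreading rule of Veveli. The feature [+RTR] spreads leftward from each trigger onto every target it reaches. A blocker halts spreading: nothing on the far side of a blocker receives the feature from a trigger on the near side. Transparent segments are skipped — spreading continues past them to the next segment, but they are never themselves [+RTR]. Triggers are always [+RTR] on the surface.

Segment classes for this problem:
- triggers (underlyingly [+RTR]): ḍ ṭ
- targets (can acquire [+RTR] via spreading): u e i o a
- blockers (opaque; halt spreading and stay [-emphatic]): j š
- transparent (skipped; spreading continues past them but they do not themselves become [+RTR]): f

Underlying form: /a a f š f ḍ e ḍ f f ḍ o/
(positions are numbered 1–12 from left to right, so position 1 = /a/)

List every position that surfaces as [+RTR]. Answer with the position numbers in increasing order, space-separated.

6 7 8 11

From /ḍ/ at 6 leftward: 5 /f/ transparent; 4 /š/ blocks.
From /ḍ/ at 8 leftward: 7 /e/ → [+RTR]; 6 /ḍ/ is itself a trigger — this domain ends here.
From /ḍ/ at 11 leftward: 10 /f/ transparent; 9 /f/ transparent; 8 /ḍ/ is itself a trigger — this domain ends here.
Targets with no active source: positions 1 2 12 stay [-emphatic].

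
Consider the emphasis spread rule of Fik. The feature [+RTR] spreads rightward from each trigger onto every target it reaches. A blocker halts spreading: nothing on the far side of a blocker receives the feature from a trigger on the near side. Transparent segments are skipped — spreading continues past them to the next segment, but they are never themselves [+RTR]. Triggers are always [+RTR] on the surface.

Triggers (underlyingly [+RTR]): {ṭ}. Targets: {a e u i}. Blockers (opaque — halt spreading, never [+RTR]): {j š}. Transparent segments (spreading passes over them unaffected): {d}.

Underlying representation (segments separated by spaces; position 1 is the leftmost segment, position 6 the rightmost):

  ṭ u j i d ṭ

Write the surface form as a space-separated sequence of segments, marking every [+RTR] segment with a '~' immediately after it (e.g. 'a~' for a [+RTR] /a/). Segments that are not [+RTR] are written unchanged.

ṭ~ u~ j i d ṭ~

From /ṭ/ at 1 rightward: 2 /u/ → [+RTR]; 3 /j/ blocks.
From /ṭ/ at 6 rightward: word edge.
Target with no active source: position 4 stays [-emphatic].
[+RTR] positions on the surface: 1 2 6.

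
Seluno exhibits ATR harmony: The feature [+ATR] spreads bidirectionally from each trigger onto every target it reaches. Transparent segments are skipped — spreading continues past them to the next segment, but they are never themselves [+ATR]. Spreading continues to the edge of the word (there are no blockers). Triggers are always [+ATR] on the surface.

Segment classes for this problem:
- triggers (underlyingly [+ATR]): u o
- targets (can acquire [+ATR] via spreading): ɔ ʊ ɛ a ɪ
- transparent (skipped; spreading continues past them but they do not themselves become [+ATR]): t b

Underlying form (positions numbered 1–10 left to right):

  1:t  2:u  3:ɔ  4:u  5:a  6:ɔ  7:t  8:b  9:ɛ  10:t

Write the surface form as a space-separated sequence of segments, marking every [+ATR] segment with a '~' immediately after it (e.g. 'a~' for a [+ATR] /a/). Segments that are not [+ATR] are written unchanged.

From /u/ at 2 rightward: 3 /ɔ/ → [+ATR]; 4 /u/ is itself a trigger — this domain ends here.
From /u/ at 2 leftward: 1 /t/ transparent; word edge.
From /u/ at 4 rightward: 5 /a/ → [+ATR]; 6 /ɔ/ → [+ATR]; 7 /t/ transparent; 8 /b/ transparent; 9 /ɛ/ → [+ATR]; 10 /t/ transparent; word edge.
From /u/ at 4 leftward: 3 /ɔ/ → [+ATR]; 2 /u/ is itself a trigger — this domain ends here.
[+ATR] positions on the surface: 2 3 4 5 6 9.

t u~ ɔ~ u~ a~ ɔ~ t b ɛ~ t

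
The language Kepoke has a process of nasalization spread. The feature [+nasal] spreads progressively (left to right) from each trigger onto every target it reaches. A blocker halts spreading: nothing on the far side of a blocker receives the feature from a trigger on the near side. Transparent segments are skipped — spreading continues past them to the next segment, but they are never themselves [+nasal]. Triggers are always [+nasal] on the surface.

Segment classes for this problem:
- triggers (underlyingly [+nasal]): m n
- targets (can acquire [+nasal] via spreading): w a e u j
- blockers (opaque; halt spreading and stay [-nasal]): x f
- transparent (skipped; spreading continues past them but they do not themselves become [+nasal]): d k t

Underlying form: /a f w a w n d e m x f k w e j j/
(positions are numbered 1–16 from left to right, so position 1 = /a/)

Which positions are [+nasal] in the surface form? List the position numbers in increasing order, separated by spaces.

6 8 9

From /n/ at 6 rightward: 7 /d/ transparent; 8 /e/ → [+nasal]; 9 /m/ is itself a trigger — this domain ends here.
From /m/ at 9 rightward: 10 /x/ blocks.
Targets with no active source: positions 1 3 4 5 13 14 15 16 stay [-nasal].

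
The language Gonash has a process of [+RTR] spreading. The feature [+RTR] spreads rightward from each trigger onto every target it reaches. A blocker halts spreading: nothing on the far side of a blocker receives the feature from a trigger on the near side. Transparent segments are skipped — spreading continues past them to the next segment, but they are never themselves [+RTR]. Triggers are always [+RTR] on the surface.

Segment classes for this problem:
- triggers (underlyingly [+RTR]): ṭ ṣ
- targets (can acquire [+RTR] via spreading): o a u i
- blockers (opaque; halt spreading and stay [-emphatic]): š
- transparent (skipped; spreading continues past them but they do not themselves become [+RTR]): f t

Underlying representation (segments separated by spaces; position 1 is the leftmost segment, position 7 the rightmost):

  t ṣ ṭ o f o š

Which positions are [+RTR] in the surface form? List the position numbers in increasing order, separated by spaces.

2 3 4 6

From /ṣ/ at 2 rightward: 3 /ṭ/ is itself a trigger — this domain ends here.
From /ṭ/ at 3 rightward: 4 /o/ → [+RTR]; 5 /f/ transparent; 6 /o/ → [+RTR]; 7 /š/ blocks.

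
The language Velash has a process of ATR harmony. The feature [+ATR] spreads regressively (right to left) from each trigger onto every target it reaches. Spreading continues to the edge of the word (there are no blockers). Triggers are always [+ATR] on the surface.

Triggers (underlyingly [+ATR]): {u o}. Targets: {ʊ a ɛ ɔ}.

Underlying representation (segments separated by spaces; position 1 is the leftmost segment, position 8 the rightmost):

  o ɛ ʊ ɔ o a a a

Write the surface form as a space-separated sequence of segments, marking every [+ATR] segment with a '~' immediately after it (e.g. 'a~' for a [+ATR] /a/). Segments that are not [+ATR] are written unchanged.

o~ ɛ~ ʊ~ ɔ~ o~ a a a

From /o/ at 1 leftward: word edge.
From /o/ at 5 leftward: 4 /ɔ/ → [+ATR]; 3 /ʊ/ → [+ATR]; 2 /ɛ/ → [+ATR]; 1 /o/ is itself a trigger — this domain ends here.
Targets with no active source: positions 6 7 8 stay [-ATR].
[+ATR] positions on the surface: 1 2 3 4 5.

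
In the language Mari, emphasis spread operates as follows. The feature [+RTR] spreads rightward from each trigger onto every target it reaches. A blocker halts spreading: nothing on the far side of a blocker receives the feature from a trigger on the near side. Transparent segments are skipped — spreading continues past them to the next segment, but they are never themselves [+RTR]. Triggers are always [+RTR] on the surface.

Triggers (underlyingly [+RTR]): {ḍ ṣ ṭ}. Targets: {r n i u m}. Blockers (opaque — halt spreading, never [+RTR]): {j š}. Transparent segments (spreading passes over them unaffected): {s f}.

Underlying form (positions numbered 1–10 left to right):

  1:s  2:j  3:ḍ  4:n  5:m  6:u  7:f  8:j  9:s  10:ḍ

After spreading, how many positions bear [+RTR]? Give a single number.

From /ḍ/ at 3 rightward: 4 /n/ → [+RTR]; 5 /m/ → [+RTR]; 6 /u/ → [+RTR]; 7 /f/ transparent; 8 /j/ blocks.
From /ḍ/ at 10 rightward: word edge.
[+RTR] positions on the surface: 3 4 5 6 10.

5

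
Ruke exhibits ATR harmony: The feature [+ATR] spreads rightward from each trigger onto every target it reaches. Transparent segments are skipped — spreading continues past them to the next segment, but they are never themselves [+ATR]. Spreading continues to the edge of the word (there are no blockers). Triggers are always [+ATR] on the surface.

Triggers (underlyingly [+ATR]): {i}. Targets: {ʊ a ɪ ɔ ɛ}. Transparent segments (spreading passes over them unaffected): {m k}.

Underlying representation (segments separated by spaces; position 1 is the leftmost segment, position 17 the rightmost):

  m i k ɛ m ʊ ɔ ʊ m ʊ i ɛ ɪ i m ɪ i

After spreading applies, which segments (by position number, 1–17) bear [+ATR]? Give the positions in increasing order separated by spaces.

From /i/ at 2 rightward: 3 /k/ transparent; 4 /ɛ/ → [+ATR]; 5 /m/ transparent; 6 /ʊ/ → [+ATR]; 7 /ɔ/ → [+ATR]; 8 /ʊ/ → [+ATR]; 9 /m/ transparent; 10 /ʊ/ → [+ATR]; 11 /i/ is itself a trigger — this domain ends here.
From /i/ at 11 rightward: 12 /ɛ/ → [+ATR]; 13 /ɪ/ → [+ATR]; 14 /i/ is itself a trigger — this domain ends here.
From /i/ at 14 rightward: 15 /m/ transparent; 16 /ɪ/ → [+ATR]; 17 /i/ is itself a trigger — this domain ends here.
From /i/ at 17 rightward: word edge.

2 4 6 7 8 10 11 12 13 14 16 17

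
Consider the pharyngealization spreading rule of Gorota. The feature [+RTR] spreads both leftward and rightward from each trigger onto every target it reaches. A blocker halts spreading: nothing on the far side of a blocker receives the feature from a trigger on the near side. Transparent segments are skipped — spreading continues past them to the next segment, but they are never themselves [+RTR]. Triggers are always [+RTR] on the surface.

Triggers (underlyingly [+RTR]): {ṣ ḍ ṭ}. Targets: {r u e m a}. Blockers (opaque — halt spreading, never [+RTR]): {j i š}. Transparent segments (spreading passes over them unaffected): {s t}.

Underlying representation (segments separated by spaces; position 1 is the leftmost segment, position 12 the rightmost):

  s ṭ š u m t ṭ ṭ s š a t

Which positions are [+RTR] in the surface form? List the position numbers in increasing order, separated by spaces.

2 4 5 7 8

From /ṭ/ at 2 rightward: 3 /š/ blocks.
From /ṭ/ at 2 leftward: 1 /s/ transparent; word edge.
From /ṭ/ at 7 rightward: 8 /ṭ/ is itself a trigger — this domain ends here.
From /ṭ/ at 7 leftward: 6 /t/ transparent; 5 /m/ → [+RTR]; 4 /u/ → [+RTR]; 3 /š/ blocks.
From /ṭ/ at 8 rightward: 9 /s/ transparent; 10 /š/ blocks.
From /ṭ/ at 8 leftward: 7 /ṭ/ is itself a trigger — this domain ends here.
Target with no active source: position 11 stays [-emphatic].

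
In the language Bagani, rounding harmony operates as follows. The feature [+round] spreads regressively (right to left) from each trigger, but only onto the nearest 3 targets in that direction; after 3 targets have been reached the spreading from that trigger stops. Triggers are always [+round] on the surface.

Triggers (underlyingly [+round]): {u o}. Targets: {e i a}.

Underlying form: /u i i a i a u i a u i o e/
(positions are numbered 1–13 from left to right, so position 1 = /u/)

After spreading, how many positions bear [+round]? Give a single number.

10

From /u/ at 1 leftward: word edge.
From /u/ at 7 leftward: 6 /a/ → [+round]; 5 /i/ → [+round]; 4 /a/ → [+round]; bound reached.
From /u/ at 10 leftward: 9 /a/ → [+round]; 8 /i/ → [+round]; 7 /u/ is itself a trigger — this domain ends here.
From /o/ at 12 leftward: 11 /i/ → [+round]; 10 /u/ is itself a trigger — this domain ends here.
Targets with no active source: positions 2 3 13 stay [-round].
[+round] positions on the surface: 1 4 5 6 7 8 9 10 11 12.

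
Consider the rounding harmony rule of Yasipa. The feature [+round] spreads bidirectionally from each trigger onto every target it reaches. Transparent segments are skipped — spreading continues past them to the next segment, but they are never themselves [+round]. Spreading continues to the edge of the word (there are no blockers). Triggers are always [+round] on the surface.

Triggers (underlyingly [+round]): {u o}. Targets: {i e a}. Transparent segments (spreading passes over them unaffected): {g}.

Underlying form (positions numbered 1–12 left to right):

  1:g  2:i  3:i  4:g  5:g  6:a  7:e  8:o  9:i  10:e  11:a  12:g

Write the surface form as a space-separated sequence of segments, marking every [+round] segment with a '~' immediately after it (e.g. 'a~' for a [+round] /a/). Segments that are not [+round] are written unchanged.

From /o/ at 8 rightward: 9 /i/ → [+round]; 10 /e/ → [+round]; 11 /a/ → [+round]; 12 /g/ transparent; word edge.
From /o/ at 8 leftward: 7 /e/ → [+round]; 6 /a/ → [+round]; 5 /g/ transparent; 4 /g/ transparent; 3 /i/ → [+round]; 2 /i/ → [+round]; 1 /g/ transparent; word edge.
[+round] positions on the surface: 2 3 6 7 8 9 10 11.

g i~ i~ g g a~ e~ o~ i~ e~ a~ g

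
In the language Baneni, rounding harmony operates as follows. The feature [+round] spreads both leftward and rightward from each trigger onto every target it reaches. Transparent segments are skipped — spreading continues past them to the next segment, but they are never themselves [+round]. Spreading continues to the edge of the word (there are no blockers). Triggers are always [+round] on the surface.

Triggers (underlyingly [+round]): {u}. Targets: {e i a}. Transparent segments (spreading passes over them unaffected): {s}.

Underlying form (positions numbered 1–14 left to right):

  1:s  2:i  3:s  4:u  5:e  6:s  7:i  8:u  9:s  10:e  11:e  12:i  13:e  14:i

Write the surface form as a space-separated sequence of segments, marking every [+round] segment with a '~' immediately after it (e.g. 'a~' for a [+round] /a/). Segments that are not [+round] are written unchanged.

From /u/ at 4 rightward: 5 /e/ → [+round]; 6 /s/ transparent; 7 /i/ → [+round]; 8 /u/ is itself a trigger — this domain ends here.
From /u/ at 4 leftward: 3 /s/ transparent; 2 /i/ → [+round]; 1 /s/ transparent; word edge.
From /u/ at 8 rightward: 9 /s/ transparent; 10 /e/ → [+round]; 11 /e/ → [+round]; 12 /i/ → [+round]; 13 /e/ → [+round]; 14 /i/ → [+round]; word edge.
From /u/ at 8 leftward: 7 /i/ → [+round]; 6 /s/ transparent; 5 /e/ → [+round]; 4 /u/ is itself a trigger — this domain ends here.
[+round] positions on the surface: 2 4 5 7 8 10 11 12 13 14.

s i~ s u~ e~ s i~ u~ s e~ e~ i~ e~ i~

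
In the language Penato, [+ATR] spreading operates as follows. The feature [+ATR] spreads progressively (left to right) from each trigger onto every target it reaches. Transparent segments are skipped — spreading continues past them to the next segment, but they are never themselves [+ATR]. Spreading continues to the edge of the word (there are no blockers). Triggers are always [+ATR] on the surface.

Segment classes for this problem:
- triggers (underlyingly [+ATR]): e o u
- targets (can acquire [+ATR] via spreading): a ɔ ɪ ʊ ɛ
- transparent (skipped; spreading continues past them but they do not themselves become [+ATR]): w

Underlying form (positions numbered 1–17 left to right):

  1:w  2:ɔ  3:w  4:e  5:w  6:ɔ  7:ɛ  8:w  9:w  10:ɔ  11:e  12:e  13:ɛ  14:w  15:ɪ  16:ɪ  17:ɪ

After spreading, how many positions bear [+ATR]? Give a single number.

From /e/ at 4 rightward: 5 /w/ transparent; 6 /ɔ/ → [+ATR]; 7 /ɛ/ → [+ATR]; 8 /w/ transparent; 9 /w/ transparent; 10 /ɔ/ → [+ATR]; 11 /e/ is itself a trigger — this domain ends here.
From /e/ at 11 rightward: 12 /e/ is itself a trigger — this domain ends here.
From /e/ at 12 rightward: 13 /ɛ/ → [+ATR]; 14 /w/ transparent; 15 /ɪ/ → [+ATR]; 16 /ɪ/ → [+ATR]; 17 /ɪ/ → [+ATR]; word edge.
Target with no active source: position 2 stays [-ATR].
[+ATR] positions on the surface: 4 6 7 10 11 12 13 15 16 17.

10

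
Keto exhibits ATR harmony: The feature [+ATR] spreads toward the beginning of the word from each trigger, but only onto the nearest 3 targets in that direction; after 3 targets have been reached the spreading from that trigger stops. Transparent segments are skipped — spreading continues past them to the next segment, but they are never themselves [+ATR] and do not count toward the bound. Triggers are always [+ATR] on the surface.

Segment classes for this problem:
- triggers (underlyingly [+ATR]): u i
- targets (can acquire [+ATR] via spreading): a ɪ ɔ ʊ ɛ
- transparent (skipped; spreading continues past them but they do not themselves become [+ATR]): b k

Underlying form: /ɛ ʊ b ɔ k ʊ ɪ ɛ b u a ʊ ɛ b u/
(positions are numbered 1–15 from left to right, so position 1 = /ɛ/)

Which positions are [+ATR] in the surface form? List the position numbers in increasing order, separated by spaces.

6 7 8 10 11 12 13 15

From /u/ at 10 leftward: 9 /b/ transparent; 8 /ɛ/ → [+ATR]; 7 /ɪ/ → [+ATR]; 6 /ʊ/ → [+ATR]; bound reached.
From /u/ at 15 leftward: 14 /b/ transparent; 13 /ɛ/ → [+ATR]; 12 /ʊ/ → [+ATR]; 11 /a/ → [+ATR]; bound reached.
Targets with no active source: positions 1 2 4 stay [-ATR].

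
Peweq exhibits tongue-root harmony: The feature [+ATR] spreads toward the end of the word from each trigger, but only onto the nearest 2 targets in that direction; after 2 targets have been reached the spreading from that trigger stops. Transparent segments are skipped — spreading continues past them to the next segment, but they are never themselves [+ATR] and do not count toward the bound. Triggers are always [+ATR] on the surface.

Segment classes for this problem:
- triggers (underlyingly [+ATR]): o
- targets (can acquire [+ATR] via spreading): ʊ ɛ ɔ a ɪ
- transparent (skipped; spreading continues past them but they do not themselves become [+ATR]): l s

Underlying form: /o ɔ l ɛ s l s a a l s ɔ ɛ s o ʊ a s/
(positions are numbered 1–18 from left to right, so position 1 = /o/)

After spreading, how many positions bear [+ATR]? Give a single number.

6

From /o/ at 1 rightward: 2 /ɔ/ → [+ATR]; 3 /l/ transparent; 4 /ɛ/ → [+ATR]; bound reached.
From /o/ at 15 rightward: 16 /ʊ/ → [+ATR]; 17 /a/ → [+ATR]; bound reached.
Targets with no active source: positions 8 9 12 13 stay [-ATR].
[+ATR] positions on the surface: 1 2 4 15 16 17.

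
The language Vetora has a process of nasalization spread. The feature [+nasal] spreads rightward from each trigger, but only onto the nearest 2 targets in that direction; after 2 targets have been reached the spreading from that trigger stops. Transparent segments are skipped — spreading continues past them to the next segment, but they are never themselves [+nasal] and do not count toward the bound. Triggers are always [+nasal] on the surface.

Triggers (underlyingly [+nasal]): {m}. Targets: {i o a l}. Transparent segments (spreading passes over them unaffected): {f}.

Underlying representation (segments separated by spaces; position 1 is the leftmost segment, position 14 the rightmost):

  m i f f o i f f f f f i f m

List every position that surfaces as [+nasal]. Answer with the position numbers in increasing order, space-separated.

From /m/ at 1 rightward: 2 /i/ → [+nasal]; 3 /f/ transparent; 4 /f/ transparent; 5 /o/ → [+nasal]; bound reached.
From /m/ at 14 rightward: word edge.
Targets with no active source: positions 6 12 stay [-nasal].

1 2 5 14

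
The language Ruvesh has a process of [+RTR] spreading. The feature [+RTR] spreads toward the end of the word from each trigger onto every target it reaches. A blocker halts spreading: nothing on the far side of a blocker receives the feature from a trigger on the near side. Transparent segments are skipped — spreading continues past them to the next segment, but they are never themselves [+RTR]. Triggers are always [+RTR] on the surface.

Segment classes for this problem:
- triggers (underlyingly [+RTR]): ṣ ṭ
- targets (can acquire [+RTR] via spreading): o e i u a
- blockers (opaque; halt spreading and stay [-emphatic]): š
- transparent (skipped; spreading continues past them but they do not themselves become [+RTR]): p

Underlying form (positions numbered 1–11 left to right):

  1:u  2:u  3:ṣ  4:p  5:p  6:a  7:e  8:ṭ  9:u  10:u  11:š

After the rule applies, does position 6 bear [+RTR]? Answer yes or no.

yes

From /ṣ/ at 3 rightward: 4 /p/ transparent; 5 /p/ transparent; 6 /a/ → [+RTR]; 7 /e/ → [+RTR]; 8 /ṭ/ is itself a trigger — this domain ends here.
From /ṭ/ at 8 rightward: 9 /u/ → [+RTR]; 10 /u/ → [+RTR]; 11 /š/ blocks.
Targets with no active source: positions 1 2 stay [-emphatic].
[+RTR] positions on the surface: 3 6 7 8 9 10.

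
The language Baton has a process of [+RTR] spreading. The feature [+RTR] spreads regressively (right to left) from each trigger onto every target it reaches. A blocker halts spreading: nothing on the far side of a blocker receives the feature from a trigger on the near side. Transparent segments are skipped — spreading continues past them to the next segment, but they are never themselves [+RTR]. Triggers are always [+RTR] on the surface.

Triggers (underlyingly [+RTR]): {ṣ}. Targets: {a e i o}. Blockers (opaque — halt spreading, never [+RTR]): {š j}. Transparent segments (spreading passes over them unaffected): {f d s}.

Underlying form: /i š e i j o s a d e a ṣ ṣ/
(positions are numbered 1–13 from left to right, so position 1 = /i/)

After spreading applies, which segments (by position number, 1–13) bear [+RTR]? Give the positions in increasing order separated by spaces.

From /ṣ/ at 12 leftward: 11 /a/ → [+RTR]; 10 /e/ → [+RTR]; 9 /d/ transparent; 8 /a/ → [+RTR]; 7 /s/ transparent; 6 /o/ → [+RTR]; 5 /j/ blocks.
From /ṣ/ at 13 leftward: 12 /ṣ/ is itself a trigger — this domain ends here.
Targets with no active source: positions 1 3 4 stay [-emphatic].

6 8 10 11 12 13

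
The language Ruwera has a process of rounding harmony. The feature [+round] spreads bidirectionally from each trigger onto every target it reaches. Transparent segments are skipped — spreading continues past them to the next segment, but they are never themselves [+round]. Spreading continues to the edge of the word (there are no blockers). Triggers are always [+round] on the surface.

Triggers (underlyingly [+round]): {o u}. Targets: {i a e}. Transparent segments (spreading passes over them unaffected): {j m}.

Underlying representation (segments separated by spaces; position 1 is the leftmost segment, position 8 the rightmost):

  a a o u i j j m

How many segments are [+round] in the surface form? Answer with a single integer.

From /o/ at 3 rightward: 4 /u/ is itself a trigger — this domain ends here.
From /o/ at 3 leftward: 2 /a/ → [+round]; 1 /a/ → [+round]; word edge.
From /u/ at 4 rightward: 5 /i/ → [+round]; 6 /j/ transparent; 7 /j/ transparent; 8 /m/ transparent; word edge.
From /u/ at 4 leftward: 3 /o/ is itself a trigger — this domain ends here.
[+round] positions on the surface: 1 2 3 4 5.

5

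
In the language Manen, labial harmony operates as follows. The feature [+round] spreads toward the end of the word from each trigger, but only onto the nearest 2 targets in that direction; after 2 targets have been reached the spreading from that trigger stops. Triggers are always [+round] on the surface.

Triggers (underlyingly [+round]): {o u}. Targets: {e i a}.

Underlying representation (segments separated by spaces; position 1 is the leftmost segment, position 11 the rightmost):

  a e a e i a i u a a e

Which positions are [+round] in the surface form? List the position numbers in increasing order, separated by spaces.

8 9 10

From /u/ at 8 rightward: 9 /a/ → [+round]; 10 /a/ → [+round]; bound reached.
Targets with no active source: positions 1 2 3 4 5 6 7 11 stay [-round].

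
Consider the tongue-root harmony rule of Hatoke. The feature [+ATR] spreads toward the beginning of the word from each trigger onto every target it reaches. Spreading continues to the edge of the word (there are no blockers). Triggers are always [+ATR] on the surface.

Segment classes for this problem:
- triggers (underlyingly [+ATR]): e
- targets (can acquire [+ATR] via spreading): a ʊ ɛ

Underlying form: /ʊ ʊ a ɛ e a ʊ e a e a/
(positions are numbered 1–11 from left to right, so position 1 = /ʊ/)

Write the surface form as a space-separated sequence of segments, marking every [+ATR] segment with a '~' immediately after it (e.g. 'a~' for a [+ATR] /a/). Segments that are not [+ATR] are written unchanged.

ʊ~ ʊ~ a~ ɛ~ e~ a~ ʊ~ e~ a~ e~ a

From /e/ at 5 leftward: 4 /ɛ/ → [+ATR]; 3 /a/ → [+ATR]; 2 /ʊ/ → [+ATR]; 1 /ʊ/ → [+ATR]; word edge.
From /e/ at 8 leftward: 7 /ʊ/ → [+ATR]; 6 /a/ → [+ATR]; 5 /e/ is itself a trigger — this domain ends here.
From /e/ at 10 leftward: 9 /a/ → [+ATR]; 8 /e/ is itself a trigger — this domain ends here.
Target with no active source: position 11 stays [-ATR].
[+ATR] positions on the surface: 1 2 3 4 5 6 7 8 9 10.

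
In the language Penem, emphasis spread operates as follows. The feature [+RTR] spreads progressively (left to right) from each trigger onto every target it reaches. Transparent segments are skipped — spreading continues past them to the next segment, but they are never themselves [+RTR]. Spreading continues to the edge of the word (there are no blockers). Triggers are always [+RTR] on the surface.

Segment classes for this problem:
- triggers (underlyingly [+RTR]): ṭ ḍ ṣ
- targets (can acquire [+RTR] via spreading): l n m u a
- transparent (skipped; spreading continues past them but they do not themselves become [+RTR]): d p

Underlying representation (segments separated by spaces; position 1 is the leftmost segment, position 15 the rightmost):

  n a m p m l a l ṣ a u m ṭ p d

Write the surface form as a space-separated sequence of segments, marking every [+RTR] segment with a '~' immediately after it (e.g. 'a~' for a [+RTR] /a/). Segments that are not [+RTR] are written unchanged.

n a m p m l a l ṣ~ a~ u~ m~ ṭ~ p d

From /ṣ/ at 9 rightward: 10 /a/ → [+RTR]; 11 /u/ → [+RTR]; 12 /m/ → [+RTR]; 13 /ṭ/ is itself a trigger — this domain ends here.
From /ṭ/ at 13 rightward: 14 /p/ transparent; 15 /d/ transparent; word edge.
Targets with no active source: positions 1 2 3 5 6 7 8 stay [-emphatic].
[+RTR] positions on the surface: 9 10 11 12 13.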